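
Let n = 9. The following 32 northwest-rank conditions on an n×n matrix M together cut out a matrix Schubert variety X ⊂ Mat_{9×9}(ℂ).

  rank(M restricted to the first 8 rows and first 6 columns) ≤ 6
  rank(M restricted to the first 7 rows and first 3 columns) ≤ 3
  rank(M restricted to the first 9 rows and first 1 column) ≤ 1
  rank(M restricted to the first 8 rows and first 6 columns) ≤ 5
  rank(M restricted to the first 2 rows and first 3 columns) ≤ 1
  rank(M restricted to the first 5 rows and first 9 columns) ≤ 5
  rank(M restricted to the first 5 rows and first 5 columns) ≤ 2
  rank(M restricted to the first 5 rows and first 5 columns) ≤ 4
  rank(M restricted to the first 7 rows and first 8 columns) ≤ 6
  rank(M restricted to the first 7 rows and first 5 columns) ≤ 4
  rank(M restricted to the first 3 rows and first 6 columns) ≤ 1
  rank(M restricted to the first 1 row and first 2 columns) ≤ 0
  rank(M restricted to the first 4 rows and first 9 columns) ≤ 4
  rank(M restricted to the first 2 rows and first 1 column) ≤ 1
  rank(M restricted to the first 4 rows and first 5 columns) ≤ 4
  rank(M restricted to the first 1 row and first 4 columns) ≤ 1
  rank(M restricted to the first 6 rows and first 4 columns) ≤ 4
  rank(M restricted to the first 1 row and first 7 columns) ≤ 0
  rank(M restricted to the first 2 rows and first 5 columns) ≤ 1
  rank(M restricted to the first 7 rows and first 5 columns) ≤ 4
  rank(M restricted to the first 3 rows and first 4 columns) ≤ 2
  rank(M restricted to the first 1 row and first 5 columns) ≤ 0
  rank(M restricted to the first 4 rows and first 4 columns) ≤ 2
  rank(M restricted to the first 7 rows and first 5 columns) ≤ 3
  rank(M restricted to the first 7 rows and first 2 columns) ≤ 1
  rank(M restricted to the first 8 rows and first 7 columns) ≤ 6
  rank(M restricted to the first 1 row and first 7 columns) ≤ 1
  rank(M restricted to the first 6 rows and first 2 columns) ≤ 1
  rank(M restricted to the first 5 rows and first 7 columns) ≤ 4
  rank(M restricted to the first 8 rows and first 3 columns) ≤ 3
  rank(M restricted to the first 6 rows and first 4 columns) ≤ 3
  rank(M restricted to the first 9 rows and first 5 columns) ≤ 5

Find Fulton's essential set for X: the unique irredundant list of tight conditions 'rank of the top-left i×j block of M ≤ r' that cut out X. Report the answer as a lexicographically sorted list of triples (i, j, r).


Computing R[i][j] = min implied NW-rank bound (n=9, 32 conditions):

  i=1: 0  0  0  0  0  0  0  1  1
  i=2: 1  1  1  1  1  1  1  2  2
  i=3: 1  1  1  1  1  1  2  3  3
  i=4: 1  1  2  2  2  2  3  4  4
  i=5: 1  1  2  2  2  3  4  5  5
  i=6: 1  1  2  3  3  4  5  6  6
  i=7: 1  1  2  3  3  4  5  6  7
  i=8: 1  2  3  4  4  5  6  7  8
  i=9: 1  2  3  4  5  6  7  8  9

hence w(1..9) = (8, 1, 7, 3, 6, 4, 9, 2, 5).

Rothe diagram D(w) (19 cells), 5 SE-corners (essential conditions):

[(1, 7, 0), (3, 6, 1), (5, 5, 2), (7, 2, 1), (7, 5, 3)]


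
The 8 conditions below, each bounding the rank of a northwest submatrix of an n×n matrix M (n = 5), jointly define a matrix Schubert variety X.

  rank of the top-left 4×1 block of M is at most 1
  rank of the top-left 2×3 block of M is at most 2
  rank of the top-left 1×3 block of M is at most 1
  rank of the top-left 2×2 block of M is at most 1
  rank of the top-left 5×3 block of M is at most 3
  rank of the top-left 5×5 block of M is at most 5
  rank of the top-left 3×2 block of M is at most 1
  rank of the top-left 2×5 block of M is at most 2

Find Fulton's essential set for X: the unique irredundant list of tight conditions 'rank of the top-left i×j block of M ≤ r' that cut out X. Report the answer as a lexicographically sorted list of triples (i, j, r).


Rank table r_w(5×5) implied by the 8 constraints:

  1  1  1  1  1
  1  1  2  2  2
  1  1  2  3  3
  1  2  3  4  4
  1  2  3  4  5

second differences of R give the permutation w = (1, 3, 4, 2, 5).

D(w) has 2 cells with 1 SE-corner; essential set:

[(3, 2, 1)]


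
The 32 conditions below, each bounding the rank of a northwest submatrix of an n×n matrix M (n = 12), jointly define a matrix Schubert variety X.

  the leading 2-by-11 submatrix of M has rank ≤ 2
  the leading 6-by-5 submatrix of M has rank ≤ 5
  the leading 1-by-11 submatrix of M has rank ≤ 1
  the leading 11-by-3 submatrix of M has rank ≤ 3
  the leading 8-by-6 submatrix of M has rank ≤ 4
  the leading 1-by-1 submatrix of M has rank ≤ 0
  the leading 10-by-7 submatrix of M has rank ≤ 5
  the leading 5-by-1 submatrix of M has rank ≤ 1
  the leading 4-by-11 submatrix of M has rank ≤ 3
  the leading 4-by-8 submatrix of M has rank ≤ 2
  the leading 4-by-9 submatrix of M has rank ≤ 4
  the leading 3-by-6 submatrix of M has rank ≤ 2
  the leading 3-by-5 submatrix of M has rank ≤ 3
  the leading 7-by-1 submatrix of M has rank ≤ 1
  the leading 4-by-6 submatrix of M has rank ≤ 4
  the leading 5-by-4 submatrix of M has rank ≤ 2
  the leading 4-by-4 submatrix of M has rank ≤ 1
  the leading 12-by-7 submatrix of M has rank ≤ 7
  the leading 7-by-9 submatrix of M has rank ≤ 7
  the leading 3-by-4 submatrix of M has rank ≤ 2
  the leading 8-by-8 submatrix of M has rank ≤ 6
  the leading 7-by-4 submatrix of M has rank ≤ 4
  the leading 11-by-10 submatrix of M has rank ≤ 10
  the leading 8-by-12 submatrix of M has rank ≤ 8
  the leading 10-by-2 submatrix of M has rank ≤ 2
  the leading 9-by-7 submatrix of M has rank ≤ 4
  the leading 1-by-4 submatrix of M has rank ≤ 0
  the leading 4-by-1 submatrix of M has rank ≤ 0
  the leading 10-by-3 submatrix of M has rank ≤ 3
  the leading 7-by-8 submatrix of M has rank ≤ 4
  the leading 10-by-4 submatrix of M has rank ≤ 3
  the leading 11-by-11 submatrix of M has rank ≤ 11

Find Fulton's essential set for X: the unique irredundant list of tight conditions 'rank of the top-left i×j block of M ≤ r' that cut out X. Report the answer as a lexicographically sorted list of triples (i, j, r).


Rank table r_w(12×12) implied by the 32 constraints:

  i=1: 0  0  0  0  1  1  1  1  1  1  1  1
  i=2: 0  1  1  1  2  2  2  2  2  2  2  2
  i=3: 0  1  1  1  2  2  2  2  3  3  3  3
  i=4: 0  1  1  1  2  2  2  2  3  3  3  4
  i=5: 1  2  2  2  3  3  3  3  4  4  4  5
  i=6: 1  2  3  3  4  4  4  4  5  5  5  6
  i=7: 1  2  3  3  4  4  4  4  5  6  6  7
  i=8: 1  2  3  3  4  4  4  5  6  7  7  8
  i=9: 1  2  3  3  4  4  4  5  6  7  8  9
  i=10: 1  2  3  3  4  5  5  6  7  8  9  10
  i=11: 1  2  3  4  5  6  6  7  8  9  10  11
  i=12: 1  2  3  4  5  6  7  8  9  10  11  12

reading off 1-entries of Δ²R: w = (5, 2, 9, 12, 1, 3, 10, 8, 11, 6, 4, 7).

Rothe diagram D(w) (30 cells), 8 SE-corners (essential conditions):

[(1, 4, 0), (4, 1, 0), (4, 4, 1), (4, 8, 2), (4, 11, 3), (7, 8, 4), (9, 7, 4), (10, 4, 3)]


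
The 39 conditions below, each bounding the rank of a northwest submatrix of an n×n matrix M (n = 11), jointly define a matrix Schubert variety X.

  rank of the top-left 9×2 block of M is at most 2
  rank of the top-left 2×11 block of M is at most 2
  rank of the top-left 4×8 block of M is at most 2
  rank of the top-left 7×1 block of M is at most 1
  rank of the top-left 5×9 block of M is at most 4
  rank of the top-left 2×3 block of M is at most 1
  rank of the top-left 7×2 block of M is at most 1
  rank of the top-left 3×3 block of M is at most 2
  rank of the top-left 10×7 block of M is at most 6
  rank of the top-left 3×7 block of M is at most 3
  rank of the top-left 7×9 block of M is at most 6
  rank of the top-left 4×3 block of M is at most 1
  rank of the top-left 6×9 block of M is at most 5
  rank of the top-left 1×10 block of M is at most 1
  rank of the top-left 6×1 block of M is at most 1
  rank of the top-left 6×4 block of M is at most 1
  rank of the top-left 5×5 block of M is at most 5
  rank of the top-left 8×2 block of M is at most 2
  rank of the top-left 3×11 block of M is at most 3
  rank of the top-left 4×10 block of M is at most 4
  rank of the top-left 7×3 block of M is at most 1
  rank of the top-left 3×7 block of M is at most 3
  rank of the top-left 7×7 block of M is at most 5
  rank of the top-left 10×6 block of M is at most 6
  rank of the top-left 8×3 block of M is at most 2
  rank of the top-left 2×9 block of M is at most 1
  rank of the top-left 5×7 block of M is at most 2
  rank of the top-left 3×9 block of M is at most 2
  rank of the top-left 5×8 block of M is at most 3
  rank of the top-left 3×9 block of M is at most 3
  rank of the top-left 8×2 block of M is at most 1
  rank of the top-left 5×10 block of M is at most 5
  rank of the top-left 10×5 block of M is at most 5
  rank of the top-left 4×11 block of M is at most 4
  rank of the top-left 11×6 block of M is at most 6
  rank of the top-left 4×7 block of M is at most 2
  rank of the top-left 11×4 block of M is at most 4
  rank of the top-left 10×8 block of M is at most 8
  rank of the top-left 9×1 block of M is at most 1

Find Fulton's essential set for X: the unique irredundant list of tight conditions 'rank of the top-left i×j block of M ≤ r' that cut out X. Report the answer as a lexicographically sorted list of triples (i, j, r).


Rank table r_w(11×11) implied by the 39 constraints:

  R[1]: 1 | 1 | 1 | 1 | 1 | 1 | 1 | 1 | 1 | 1 | 1
  R[2]: 1 | 1 | 1 | 1 | 1 | 1 | 1 | 1 | 1 | 2 | 2
  R[3]: 1 | 1 | 1 | 1 | 2 | 2 | 2 | 2 | 2 | 3 | 3
  R[4]: 1 | 1 | 1 | 1 | 2 | 2 | 2 | 2 | 3 | 4 | 4
  R[5]: 1 | 1 | 1 | 1 | 2 | 2 | 2 | 3 | 4 | 5 | 5
  R[6]: 1 | 1 | 1 | 1 | 2 | 3 | 3 | 4 | 5 | 6 | 6
  R[7]: 1 | 1 | 1 | 2 | 3 | 4 | 4 | 5 | 6 | 7 | 7
  R[8]: 1 | 1 | 2 | 3 | 4 | 5 | 5 | 6 | 7 | 8 | 8
  R[9]: 1 | 2 | 3 | 4 | 5 | 6 | 6 | 7 | 8 | 9 | 9
  R[10]: 1 | 2 | 3 | 4 | 5 | 6 | 6 | 7 | 8 | 9 | 10
  R[11]: 1 | 2 | 3 | 4 | 5 | 6 | 7 | 8 | 9 | 10 | 11

hence w(1..11) = (1, 10, 5, 9, 8, 6, 4, 3, 2, 11, 7).

ℓ(w)=29; the 7 essential cells (i,j,r):

[(2, 9, 1), (4, 8, 2), (5, 7, 2), (6, 4, 1), (7, 3, 1), (8, 2, 1), (10, 7, 6)]


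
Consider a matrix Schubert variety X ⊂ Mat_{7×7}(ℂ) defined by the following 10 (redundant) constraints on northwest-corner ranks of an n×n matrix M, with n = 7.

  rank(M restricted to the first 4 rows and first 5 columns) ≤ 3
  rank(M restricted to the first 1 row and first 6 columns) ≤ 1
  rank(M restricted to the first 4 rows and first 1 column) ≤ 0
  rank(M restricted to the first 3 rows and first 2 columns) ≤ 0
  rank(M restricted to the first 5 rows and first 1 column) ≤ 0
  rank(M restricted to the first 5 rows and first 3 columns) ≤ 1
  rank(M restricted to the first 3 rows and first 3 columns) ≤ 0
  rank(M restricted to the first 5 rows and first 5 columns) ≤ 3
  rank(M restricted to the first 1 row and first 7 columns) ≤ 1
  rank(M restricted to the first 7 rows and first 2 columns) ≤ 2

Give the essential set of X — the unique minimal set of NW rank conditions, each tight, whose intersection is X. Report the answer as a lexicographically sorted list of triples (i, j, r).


Propagating the 10 rank bounds to every northwest block:

  row 1: 0, 0, 0, 1, 1, 1, 1
  row 2: 0, 0, 0, 1, 2, 2, 2
  row 3: 0, 0, 0, 1, 2, 3, 3
  row 4: 0, 1, 1, 2, 3, 4, 4
  row 5: 0, 1, 1, 2, 3, 4, 5
  row 6: 1, 2, 2, 3, 4, 5, 6
  row 7: 1, 2, 3, 4, 5, 6, 7

the unique w with this rank table is (4, 5, 6, 2, 7, 1, 3).

|D(w)|=12, |Ess(w)|=3:

[(3, 3, 0), (5, 1, 0), (5, 3, 1)]


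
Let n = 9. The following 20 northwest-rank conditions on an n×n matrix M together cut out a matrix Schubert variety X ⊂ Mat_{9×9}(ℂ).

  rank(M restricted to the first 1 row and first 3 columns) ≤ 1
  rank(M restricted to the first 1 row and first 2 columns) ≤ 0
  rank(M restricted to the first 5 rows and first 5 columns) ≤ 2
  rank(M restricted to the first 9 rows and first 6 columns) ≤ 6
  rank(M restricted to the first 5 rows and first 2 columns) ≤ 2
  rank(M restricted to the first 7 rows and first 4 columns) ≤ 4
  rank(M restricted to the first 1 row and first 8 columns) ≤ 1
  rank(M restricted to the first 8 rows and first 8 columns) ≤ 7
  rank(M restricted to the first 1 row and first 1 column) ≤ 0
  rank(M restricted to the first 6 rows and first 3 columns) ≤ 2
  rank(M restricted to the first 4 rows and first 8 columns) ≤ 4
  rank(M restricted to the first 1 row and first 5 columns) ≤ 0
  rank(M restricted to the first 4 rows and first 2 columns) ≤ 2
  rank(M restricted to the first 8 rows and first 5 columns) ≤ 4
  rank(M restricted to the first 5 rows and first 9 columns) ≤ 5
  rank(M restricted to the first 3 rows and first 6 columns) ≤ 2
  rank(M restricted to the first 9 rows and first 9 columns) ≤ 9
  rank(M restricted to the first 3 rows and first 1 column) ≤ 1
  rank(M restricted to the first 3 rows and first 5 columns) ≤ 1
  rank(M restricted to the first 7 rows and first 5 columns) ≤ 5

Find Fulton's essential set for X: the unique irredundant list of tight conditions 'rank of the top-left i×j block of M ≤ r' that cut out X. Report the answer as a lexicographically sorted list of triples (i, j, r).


Recovering R(i,j) via the rank-extension bound from the 20 conditions:

  R[1]: 0  0  0  0  0  1  1  1  1
  R[2]: 1  1  1  1  1  2  2  2  2
  R[3]: 1  1  1  1  1  2  3  3  3
  R[4]: 1  2  2  2  2  3  4  4  4
  R[5]: 1  2  2  2  2  3  4  5  5
  R[6]: 1  2  2  3  3  4  5  6  6
  R[7]: 1  2  3  4  4  5  6  7  7
  R[8]: 1  2  3  4  4  5  6  7  8
  R[9]: 1  2  3  4  5  6  7  8  9

the unique w with this rank table is (6, 1, 7, 2, 8, 4, 3, 9, 5).

Rothe diagram D(w) (14 cells), 5 SE-corners (essential conditions):

[(1, 5, 0), (3, 5, 1), (5, 5, 2), (6, 3, 2), (8, 5, 4)]


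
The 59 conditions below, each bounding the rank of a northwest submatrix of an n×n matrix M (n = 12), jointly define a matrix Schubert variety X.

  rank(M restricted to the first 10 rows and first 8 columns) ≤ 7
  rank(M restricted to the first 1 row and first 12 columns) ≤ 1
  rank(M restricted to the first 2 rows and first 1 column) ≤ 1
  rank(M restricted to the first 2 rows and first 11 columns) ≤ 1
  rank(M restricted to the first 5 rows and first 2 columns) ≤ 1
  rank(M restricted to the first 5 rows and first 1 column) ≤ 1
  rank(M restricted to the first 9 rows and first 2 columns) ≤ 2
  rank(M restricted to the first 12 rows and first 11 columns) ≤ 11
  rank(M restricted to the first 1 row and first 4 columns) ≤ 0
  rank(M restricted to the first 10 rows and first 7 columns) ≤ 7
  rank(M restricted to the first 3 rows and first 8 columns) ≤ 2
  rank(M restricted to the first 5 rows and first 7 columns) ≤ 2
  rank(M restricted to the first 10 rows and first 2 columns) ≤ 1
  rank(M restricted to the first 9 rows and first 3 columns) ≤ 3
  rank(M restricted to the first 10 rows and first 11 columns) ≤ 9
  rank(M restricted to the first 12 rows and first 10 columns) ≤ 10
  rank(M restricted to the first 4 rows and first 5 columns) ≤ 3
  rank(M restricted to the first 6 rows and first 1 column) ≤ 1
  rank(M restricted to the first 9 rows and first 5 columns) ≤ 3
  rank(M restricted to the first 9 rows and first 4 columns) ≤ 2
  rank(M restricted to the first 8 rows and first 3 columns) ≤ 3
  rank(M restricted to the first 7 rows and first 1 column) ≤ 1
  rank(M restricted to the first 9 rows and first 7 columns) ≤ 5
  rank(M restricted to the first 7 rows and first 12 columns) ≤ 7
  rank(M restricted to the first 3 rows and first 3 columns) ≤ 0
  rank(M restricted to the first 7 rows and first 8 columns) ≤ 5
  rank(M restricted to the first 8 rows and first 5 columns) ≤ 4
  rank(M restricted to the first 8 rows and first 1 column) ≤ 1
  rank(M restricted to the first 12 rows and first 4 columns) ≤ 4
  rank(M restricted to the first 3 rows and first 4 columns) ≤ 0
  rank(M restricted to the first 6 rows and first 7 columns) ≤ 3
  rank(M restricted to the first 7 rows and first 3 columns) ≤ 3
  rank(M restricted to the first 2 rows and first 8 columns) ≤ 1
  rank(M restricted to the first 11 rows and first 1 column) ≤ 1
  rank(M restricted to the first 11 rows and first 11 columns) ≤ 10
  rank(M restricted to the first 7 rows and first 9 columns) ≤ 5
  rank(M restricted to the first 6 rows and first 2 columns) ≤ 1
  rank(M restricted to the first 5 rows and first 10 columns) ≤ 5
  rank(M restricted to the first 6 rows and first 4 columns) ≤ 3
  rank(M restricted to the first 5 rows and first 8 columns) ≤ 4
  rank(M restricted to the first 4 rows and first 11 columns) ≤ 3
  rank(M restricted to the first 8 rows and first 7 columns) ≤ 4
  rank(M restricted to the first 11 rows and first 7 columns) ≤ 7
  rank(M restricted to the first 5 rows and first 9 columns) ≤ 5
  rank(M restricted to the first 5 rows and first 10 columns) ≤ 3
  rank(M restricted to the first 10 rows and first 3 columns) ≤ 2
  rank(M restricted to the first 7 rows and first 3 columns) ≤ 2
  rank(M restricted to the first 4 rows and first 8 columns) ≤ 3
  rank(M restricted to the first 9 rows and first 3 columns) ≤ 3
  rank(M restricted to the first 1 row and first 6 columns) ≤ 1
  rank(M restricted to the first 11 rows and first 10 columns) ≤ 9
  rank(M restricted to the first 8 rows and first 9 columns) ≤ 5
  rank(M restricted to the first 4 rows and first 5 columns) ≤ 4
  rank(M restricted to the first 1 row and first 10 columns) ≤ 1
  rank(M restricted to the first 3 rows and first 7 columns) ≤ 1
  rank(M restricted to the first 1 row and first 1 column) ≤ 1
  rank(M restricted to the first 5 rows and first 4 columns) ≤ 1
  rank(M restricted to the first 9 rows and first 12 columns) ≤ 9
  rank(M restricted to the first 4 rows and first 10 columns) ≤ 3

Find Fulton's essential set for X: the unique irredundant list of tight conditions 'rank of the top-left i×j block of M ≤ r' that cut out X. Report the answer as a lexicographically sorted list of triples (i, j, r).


Computing R[i][j] = min implied NW-rank bound (n=12, 59 conditions):

  row 1: 0  0  0  0  1  1  1  1  1  1  1  1
  row 2: 0  0  0  0  1  1  1  1  1  1  1  2
  row 3: 0  0  0  0  1  1  1  2  2  2  2  3
  row 4: 1  1  1  1  2  2  2  3  3  3  3  4
  row 5: 1  1  1  1  2  2  2  3  3  3  4  5
  row 6: 1  1  2  2  3  3  3  4  4  4  5  6
  row 7: 1  1  2  2  3  4  4  5  5  5  6  7
  row 8: 1  1  2  2  3  4  4  5  5  6  7  8
  row 9: 1  1  2  2  3  4  5  6  6  7  8  9
  row 10: 1  1  2  3  4  5  6  7  7  8  9  10
  row 11: 1  2  3  4  5  6  7  8  8  9  10  11
  row 12: 1  2  3  4  5  6  7  8  9  10  11  12

giving w = (5, 12, 8, 1, 11, 3, 6, 10, 7, 4, 2, 9) via Δ²R.

Fulton essential set (10 of the 37 Rothe cells):

[(2, 11, 1), (3, 4, 0), (3, 7, 1), (5, 4, 1), (5, 7, 2), (5, 10, 3), (8, 7, 4), (8, 9, 5), (9, 4, 2), (10, 2, 1)]


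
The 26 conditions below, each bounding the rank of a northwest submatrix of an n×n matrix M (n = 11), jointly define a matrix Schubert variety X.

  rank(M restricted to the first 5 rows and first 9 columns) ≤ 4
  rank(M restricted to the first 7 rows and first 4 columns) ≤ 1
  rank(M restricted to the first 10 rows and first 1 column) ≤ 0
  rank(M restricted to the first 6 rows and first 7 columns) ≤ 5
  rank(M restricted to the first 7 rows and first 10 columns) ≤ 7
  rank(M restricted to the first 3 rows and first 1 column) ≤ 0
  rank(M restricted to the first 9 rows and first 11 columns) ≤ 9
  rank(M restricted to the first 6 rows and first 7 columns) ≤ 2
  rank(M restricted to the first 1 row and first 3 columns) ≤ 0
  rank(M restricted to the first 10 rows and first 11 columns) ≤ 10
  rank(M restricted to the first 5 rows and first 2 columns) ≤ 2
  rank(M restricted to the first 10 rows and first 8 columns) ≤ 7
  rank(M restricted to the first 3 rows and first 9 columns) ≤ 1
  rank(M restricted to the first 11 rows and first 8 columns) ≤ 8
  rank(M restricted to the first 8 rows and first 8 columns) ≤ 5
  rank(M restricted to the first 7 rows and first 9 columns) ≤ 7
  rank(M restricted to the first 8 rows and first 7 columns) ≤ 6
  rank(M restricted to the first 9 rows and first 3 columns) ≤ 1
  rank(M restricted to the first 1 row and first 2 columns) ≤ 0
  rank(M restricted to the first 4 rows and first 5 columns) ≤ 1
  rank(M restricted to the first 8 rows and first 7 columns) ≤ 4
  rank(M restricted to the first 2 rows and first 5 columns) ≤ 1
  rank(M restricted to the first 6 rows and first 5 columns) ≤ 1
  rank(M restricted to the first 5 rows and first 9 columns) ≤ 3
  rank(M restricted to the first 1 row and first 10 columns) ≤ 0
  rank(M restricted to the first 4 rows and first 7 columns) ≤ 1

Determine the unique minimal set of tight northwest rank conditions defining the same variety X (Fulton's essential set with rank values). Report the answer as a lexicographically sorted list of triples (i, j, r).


Propagating the 26 rank bounds to every northwest block:

  0 0 0 0 0 0 0 0 0 0 1
  0 1 1 1 1 1 1 1 1 1 2
  0 1 1 1 1 1 1 1 1 2 3
  0 1 1 1 1 1 1 2 2 3 4
  0 1 1 1 1 2 2 3 3 4 5
  0 1 1 1 1 2 2 3 4 5 6
  0 1 1 1 2 3 3 4 5 6 7
  0 1 1 2 3 4 4 5 6 7 8
  0 1 1 2 3 4 5 6 7 8 9
  0 1 2 3 4 5 6 7 8 9 10
  1 2 3 4 5 6 7 8 9 10 11

so w = (11, 2, 10, 8, 6, 9, 5, 4, 7, 3, 1).

Fulton essential set (8 of the 42 Rothe cells):

[(1, 10, 0), (3, 9, 1), (4, 7, 1), (6, 5, 1), (6, 7, 2), (7, 4, 1), (9, 3, 1), (10, 1, 0)]


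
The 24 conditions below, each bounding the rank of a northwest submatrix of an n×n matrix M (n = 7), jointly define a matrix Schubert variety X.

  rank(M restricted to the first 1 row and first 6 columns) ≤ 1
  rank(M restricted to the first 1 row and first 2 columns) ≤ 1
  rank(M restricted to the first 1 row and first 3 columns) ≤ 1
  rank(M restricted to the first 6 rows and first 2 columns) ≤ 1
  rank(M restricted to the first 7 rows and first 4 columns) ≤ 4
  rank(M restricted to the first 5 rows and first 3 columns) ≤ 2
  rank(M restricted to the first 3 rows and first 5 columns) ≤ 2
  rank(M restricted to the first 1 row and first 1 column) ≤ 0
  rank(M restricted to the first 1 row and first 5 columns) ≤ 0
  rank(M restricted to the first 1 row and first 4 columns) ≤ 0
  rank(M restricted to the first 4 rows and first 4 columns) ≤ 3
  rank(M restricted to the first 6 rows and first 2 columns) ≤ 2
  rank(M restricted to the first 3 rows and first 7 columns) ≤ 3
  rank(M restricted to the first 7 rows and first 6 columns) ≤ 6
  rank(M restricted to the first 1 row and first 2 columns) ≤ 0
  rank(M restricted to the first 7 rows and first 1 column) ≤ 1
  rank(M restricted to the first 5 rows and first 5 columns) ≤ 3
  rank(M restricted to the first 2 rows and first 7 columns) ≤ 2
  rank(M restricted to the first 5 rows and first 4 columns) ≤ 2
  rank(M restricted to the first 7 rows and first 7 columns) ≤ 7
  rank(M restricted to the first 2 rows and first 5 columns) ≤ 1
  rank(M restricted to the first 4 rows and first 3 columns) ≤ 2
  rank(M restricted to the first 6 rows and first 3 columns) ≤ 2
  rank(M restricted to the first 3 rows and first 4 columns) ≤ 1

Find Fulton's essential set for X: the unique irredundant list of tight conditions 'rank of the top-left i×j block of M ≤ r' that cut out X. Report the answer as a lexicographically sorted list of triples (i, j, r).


The tightest implied rank at each (i,j), from the 24 conditions:

  0 | 0 | 0 | 0 | 0 | 1 | 1
  1 | 1 | 1 | 1 | 1 | 2 | 2
  1 | 1 | 1 | 1 | 2 | 3 | 3
  1 | 1 | 2 | 2 | 3 | 4 | 4
  1 | 1 | 2 | 2 | 3 | 4 | 5
  1 | 1 | 2 | 3 | 4 | 5 | 6
  1 | 2 | 3 | 4 | 5 | 6 | 7

giving w = (6, 1, 5, 3, 7, 4, 2) via Δ²R.

ℓ(w)=12; the 4 essential cells (i,j,r):

[(1, 5, 0), (3, 4, 1), (5, 4, 2), (6, 2, 1)]


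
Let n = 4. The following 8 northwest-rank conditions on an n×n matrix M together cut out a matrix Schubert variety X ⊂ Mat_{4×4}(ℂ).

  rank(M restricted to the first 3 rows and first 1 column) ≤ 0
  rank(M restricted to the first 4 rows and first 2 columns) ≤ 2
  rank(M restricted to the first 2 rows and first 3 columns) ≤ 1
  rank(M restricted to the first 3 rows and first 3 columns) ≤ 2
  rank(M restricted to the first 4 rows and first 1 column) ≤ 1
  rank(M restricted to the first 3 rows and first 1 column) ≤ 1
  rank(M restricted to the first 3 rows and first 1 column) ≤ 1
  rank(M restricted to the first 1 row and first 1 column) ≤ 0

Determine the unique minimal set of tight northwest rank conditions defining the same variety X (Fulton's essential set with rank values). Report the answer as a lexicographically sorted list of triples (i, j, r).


Rank table r_w(4×4) implied by the 8 constraints:

  i=1: 0 1 1 1
  i=2: 0 1 1 2
  i=3: 0 1 2 3
  i=4: 1 2 3 4

so w = (2, 4, 3, 1).

Rothe diagram D(w) (4 cells), 2 SE-corners (essential conditions):

[(2, 3, 1), (3, 1, 0)]


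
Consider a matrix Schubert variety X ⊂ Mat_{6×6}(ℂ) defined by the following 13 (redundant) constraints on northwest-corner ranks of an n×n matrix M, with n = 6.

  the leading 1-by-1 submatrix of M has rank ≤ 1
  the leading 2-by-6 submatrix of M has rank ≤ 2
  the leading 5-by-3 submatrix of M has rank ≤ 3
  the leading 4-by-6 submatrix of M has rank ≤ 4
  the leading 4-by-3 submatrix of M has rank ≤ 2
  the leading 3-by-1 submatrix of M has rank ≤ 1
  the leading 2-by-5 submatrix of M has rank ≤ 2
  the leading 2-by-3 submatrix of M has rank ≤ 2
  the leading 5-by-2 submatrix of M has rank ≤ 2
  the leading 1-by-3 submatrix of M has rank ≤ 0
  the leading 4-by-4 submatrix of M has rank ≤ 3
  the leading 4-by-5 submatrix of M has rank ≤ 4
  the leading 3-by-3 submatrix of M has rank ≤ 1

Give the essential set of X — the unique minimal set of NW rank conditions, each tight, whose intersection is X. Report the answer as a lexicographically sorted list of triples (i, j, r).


Recovering R(i,j) via the rank-extension bound from the 13 conditions:

  row 1: 0  0  0  1  1  1
  row 2: 1  1  1  2  2  2
  row 3: 1  1  1  2  3  3
  row 4: 1  2  2  3  4  4
  row 5: 1  2  3  4  5  5
  row 6: 1  2  3  4  5  6

hence w(1..6) = (4, 1, 5, 2, 3, 6).

Rothe diagram D(w) (5 cells), 2 SE-corners (essential conditions):

[(1, 3, 0), (3, 3, 1)]


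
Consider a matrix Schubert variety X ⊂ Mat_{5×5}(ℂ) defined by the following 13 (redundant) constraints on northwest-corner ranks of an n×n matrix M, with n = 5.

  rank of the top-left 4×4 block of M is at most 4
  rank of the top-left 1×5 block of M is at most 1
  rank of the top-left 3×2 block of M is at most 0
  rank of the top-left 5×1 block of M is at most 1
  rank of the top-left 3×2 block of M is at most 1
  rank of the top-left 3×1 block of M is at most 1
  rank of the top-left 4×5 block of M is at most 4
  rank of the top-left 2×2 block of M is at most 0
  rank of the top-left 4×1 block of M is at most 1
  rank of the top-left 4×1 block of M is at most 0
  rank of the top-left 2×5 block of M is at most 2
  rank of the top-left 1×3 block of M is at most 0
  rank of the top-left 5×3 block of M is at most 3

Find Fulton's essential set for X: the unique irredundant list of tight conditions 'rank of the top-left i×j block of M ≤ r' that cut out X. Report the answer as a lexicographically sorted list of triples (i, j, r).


Recovering R(i,j) via the rank-extension bound from the 13 conditions:

  R[1]: 0 0 0 1 1
  R[2]: 0 0 1 2 2
  R[3]: 0 0 1 2 3
  R[4]: 0 1 2 3 4
  R[5]: 1 2 3 4 5

second differences of R give the permutation w = (4, 3, 5, 2, 1).

3 SE-corners of the 8-cell Rothe diagram give Ess(w):

[(1, 3, 0), (3, 2, 0), (4, 1, 0)]


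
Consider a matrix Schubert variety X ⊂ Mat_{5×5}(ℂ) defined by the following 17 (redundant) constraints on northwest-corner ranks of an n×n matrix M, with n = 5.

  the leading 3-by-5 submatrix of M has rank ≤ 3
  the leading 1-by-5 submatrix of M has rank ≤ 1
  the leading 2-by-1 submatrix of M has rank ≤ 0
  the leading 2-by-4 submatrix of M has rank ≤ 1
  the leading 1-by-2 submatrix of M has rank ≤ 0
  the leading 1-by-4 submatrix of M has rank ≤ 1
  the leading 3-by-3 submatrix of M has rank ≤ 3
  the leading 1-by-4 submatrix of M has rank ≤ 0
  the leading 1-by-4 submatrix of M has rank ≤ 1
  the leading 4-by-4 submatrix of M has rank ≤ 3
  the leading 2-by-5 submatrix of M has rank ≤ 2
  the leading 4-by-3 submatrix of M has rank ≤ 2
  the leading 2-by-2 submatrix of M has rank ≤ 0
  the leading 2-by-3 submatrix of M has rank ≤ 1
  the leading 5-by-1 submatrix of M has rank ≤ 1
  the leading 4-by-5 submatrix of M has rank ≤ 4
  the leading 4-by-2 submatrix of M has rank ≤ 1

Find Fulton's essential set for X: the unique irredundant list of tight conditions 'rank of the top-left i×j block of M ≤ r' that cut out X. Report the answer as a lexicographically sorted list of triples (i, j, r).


Reconstructing r_w from the 17 given conditions:

  i=1: 0  0  0  0  1
  i=2: 0  0  1  1  2
  i=3: 1  1  2  2  3
  i=4: 1  1  2  3  4
  i=5: 1  2  3  4  5

so w = (5, 3, 1, 4, 2).

Fulton essential set (3 of the 7 Rothe cells):

[(1, 4, 0), (2, 2, 0), (4, 2, 1)]


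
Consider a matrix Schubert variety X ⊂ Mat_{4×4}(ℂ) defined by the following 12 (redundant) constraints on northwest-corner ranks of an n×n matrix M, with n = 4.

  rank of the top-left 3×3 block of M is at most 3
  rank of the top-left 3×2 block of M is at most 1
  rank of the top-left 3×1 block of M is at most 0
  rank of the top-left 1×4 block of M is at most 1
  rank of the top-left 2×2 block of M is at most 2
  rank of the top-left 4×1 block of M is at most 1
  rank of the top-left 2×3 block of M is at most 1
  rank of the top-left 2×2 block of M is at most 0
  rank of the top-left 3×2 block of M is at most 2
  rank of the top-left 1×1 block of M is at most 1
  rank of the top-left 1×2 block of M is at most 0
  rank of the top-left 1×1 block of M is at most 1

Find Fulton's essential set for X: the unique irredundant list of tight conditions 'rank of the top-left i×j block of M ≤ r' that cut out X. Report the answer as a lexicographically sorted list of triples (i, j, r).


Reconstructing r_w from the 12 given conditions:

  0 0 1 1
  0 0 1 2
  0 1 2 3
  1 2 3 4

the unique w with this rank table is (3, 4, 2, 1).

2 SE-corners of the 5-cell Rothe diagram give Ess(w):

[(2, 2, 0), (3, 1, 0)]


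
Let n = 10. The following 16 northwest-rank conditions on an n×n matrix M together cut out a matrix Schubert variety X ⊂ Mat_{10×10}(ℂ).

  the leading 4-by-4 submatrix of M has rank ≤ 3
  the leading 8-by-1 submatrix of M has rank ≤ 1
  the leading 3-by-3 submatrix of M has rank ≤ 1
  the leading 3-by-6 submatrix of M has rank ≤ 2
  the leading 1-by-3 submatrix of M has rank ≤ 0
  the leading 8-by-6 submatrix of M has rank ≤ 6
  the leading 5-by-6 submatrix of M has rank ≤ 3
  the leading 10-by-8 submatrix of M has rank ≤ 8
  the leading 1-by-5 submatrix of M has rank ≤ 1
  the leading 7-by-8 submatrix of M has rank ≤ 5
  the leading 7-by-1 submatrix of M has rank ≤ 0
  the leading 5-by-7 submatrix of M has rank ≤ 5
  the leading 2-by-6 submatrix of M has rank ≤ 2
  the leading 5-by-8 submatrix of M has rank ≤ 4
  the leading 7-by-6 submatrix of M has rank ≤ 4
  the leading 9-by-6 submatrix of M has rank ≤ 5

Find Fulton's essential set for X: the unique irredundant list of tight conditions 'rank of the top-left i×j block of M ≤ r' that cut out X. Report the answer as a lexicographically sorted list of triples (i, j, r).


Rank table r_w(10×10) implied by the 16 constraints:

  0  0  0  1  1  1  1  1  1  1
  0  1  1  2  2  2  2  2  2  2
  0  1  1  2  2  2  3  3  3  3
  0  1  2  3  3  3  4  4  4  4
  0  1  2  3  3  3  4  4  5  5
  0  1  2  3  4  4  5  5  6  6
  0  1  2  3  4  4  5  5  6  7
  1  2  3  4  5  5  6  6  7  8
  1  2  3  4  5  5  6  7  8  9
  1  2  3  4  5  6  7  8  9  10

second differences of R give the permutation w = (4, 2, 7, 3, 9, 5, 10, 1, 8, 6).

9 SE-corners of the 18-cell Rothe diagram give Ess(w):

[(1, 3, 0), (3, 3, 1), (3, 6, 2), (5, 6, 3), (5, 8, 4), (7, 1, 0), (7, 6, 4), (7, 8, 5), (9, 6, 5)]


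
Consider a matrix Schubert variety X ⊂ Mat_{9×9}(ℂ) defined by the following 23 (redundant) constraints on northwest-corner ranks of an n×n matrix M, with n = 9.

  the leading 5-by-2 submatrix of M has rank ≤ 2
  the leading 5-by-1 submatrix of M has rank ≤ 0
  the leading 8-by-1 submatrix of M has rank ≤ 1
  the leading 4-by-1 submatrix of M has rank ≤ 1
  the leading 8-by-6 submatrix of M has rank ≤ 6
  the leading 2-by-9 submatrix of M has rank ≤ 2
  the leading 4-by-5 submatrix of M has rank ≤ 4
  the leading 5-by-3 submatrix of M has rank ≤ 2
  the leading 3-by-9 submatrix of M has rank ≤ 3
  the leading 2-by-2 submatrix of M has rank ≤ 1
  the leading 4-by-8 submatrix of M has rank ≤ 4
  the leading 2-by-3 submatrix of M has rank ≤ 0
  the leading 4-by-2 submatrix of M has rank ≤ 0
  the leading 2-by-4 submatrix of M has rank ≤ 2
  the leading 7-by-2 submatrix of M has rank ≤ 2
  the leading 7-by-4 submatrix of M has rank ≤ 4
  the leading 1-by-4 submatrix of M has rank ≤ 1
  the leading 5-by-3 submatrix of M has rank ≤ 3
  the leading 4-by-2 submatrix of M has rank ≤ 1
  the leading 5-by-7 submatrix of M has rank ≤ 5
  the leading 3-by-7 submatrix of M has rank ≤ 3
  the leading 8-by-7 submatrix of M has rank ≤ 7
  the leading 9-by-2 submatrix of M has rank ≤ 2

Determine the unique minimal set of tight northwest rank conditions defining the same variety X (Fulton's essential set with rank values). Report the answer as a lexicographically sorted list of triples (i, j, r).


Rank table r_w(9×9) implied by the 23 constraints:

  i=1: 0, 0, 0, 1, 1, 1, 1, 1, 1
  i=2: 0, 0, 0, 1, 2, 2, 2, 2, 2
  i=3: 0, 0, 1, 2, 3, 3, 3, 3, 3
  i=4: 0, 0, 1, 2, 3, 4, 4, 4, 4
  i=5: 0, 1, 2, 3, 4, 5, 5, 5, 5
  i=6: 1, 2, 3, 4, 5, 6, 6, 6, 6
  i=7: 1, 2, 3, 4, 5, 6, 7, 7, 7
  i=8: 1, 2, 3, 4, 5, 6, 7, 8, 8
  i=9: 1, 2, 3, 4, 5, 6, 7, 8, 9

so w = (4, 5, 3, 6, 2, 1, 7, 8, 9).

D(w) has 11 cells with 3 SE-corners; essential set:

[(2, 3, 0), (4, 2, 0), (5, 1, 0)]


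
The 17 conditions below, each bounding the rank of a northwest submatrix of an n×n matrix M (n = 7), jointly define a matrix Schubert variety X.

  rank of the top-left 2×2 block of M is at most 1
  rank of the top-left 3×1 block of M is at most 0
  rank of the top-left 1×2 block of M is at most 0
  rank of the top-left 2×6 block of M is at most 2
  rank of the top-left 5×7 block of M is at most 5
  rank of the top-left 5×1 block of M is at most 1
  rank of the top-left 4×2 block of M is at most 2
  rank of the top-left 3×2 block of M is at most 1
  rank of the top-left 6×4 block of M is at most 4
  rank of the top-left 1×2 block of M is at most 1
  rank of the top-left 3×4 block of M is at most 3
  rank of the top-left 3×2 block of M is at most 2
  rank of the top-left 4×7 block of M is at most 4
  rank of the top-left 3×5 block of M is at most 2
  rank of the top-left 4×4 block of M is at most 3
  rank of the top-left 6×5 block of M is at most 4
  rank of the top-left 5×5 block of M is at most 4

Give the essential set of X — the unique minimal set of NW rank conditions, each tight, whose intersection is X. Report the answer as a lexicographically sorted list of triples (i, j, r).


Computing R[i][j] = min implied NW-rank bound (n=7, 17 conditions):

  R[1]: 0, 0, 1, 1, 1, 1, 1
  R[2]: 0, 1, 2, 2, 2, 2, 2
  R[3]: 0, 1, 2, 2, 2, 3, 3
  R[4]: 1, 2, 3, 3, 3, 4, 4
  R[5]: 1, 2, 3, 4, 4, 5, 5
  R[6]: 1, 2, 3, 4, 4, 5, 6
  R[7]: 1, 2, 3, 4, 5, 6, 7

reading off 1-entries of Δ²R: w = (3, 2, 6, 1, 4, 7, 5).

4 SE-corners of the 7-cell Rothe diagram give Ess(w):

[(1, 2, 0), (3, 1, 0), (3, 5, 2), (6, 5, 4)]


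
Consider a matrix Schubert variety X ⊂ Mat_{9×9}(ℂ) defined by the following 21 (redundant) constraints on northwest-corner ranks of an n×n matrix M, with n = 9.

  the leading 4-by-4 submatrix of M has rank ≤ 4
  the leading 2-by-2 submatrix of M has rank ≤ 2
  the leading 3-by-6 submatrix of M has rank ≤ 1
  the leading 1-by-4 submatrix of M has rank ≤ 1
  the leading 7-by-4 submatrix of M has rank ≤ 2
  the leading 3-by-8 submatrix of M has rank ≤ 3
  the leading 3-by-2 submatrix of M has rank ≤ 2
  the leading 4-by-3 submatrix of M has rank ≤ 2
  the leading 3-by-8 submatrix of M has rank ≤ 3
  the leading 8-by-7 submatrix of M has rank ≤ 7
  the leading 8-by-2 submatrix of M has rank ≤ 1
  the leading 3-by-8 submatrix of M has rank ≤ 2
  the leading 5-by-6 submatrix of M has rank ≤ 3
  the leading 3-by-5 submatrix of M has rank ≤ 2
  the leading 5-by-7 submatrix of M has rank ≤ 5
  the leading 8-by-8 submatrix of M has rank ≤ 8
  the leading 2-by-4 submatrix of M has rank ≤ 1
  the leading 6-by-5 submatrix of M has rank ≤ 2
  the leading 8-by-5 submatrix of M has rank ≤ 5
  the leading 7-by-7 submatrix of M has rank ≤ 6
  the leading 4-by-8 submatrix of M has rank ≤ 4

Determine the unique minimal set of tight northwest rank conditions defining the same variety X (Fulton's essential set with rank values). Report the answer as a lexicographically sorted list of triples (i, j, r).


Rank table r_w(9×9) implied by the 21 constraints:

  i=1: 1  1  1  1  1  1  1  1  1
  i=2: 1  1  1  1  1  1  2  2  2
  i=3: 1  1  1  1  1  1  2  2  3
  i=4: 1  1  2  2  2  2  3  3  4
  i=5: 1  1  2  2  2  3  4  4  5
  i=6: 1  1  2  2  2  3  4  5  6
  i=7: 1  1  2  2  3  4  5  6  7
  i=8: 1  1  2  3  4  5  6  7  8
  i=9: 1  2  3  4  5  6  7  8  9

reading off 1-entries of Δ²R: w = (1, 7, 9, 3, 6, 8, 5, 4, 2).

Fulton essential set (5 of the 21 Rothe cells):

[(3, 6, 1), (3, 8, 2), (6, 5, 2), (7, 4, 2), (8, 2, 1)]


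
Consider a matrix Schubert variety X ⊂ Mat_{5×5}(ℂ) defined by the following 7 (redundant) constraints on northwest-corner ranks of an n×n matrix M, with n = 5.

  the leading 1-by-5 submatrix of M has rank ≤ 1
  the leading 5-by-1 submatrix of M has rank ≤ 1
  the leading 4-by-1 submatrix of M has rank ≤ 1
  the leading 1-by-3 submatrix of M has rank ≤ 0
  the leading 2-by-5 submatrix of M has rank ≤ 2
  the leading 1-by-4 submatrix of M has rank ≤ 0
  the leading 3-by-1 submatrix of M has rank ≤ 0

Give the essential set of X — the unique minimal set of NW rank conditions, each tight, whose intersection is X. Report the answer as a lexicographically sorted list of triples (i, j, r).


Rank table r_w(5×5) implied by the 7 constraints:

  R[1]: 0 | 0 | 0 | 0 | 1
  R[2]: 0 | 1 | 1 | 1 | 2
  R[3]: 0 | 1 | 2 | 2 | 3
  R[4]: 1 | 2 | 3 | 3 | 4
  R[5]: 1 | 2 | 3 | 4 | 5

hence w(1..5) = (5, 2, 3, 1, 4).

D(w) has 6 cells with 2 SE-corners; essential set:

[(1, 4, 0), (3, 1, 0)]


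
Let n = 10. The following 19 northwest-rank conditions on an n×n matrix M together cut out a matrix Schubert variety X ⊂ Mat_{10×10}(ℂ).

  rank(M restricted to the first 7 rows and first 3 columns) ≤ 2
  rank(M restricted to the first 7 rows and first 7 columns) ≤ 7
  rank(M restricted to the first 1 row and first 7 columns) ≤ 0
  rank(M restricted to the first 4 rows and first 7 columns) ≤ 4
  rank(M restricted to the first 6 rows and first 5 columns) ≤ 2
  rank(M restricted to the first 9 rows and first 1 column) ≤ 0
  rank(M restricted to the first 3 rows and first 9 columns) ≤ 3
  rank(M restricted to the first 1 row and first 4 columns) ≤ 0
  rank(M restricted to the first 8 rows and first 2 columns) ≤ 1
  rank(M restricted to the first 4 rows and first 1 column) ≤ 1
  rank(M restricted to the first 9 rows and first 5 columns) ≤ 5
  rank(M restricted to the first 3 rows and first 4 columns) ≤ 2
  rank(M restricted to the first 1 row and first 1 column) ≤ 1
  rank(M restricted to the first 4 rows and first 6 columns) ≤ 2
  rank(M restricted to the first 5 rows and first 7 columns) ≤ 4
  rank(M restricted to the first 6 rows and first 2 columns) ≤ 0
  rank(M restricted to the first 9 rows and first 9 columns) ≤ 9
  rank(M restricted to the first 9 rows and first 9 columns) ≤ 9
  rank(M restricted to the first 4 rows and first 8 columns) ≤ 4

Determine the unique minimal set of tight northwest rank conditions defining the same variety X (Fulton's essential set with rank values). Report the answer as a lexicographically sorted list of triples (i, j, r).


Recovering R(i,j) via the rank-extension bound from the 19 conditions:

  R[1]: 0 | 0 | 0 | 0 | 0 | 0 | 0 | 1 | 1 | 1
  R[2]: 0 | 0 | 1 | 1 | 1 | 1 | 1 | 2 | 2 | 2
  R[3]: 0 | 0 | 1 | 2 | 2 | 2 | 2 | 3 | 3 | 3
  R[4]: 0 | 0 | 1 | 2 | 2 | 2 | 3 | 4 | 4 | 4
  R[5]: 0 | 0 | 1 | 2 | 2 | 3 | 4 | 5 | 5 | 5
  R[6]: 0 | 0 | 1 | 2 | 2 | 3 | 4 | 5 | 6 | 6
  R[7]: 0 | 1 | 2 | 3 | 3 | 4 | 5 | 6 | 7 | 7
  R[8]: 0 | 1 | 2 | 3 | 4 | 5 | 6 | 7 | 8 | 8
  R[9]: 0 | 1 | 2 | 3 | 4 | 5 | 6 | 7 | 8 | 9
  R[10]: 1 | 2 | 3 | 4 | 5 | 6 | 7 | 8 | 9 | 10

hence w(1..10) = (8, 3, 4, 7, 6, 9, 2, 5, 10, 1).

5 SE-corners of the 24-cell Rothe diagram give Ess(w):

[(1, 7, 0), (4, 6, 2), (6, 2, 0), (6, 5, 2), (9, 1, 0)]
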